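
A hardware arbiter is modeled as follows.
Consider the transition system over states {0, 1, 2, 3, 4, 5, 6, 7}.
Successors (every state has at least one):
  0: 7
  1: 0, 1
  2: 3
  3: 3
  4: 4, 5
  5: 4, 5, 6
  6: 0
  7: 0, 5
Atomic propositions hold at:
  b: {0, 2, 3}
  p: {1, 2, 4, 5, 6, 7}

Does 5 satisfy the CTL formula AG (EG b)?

No

EG b: greatest fixpoint, start Z0 = {0, 2, 3}, keep only states in Sat with some successor in Z. Z1 = {2, 3}; fixed.
Sat(EG b) = {2, 3}
AG (EG b): greatest fixpoint, start Z0 = {2, 3}, keep only states in Sat with every successor in Z. Already a fixed point.
Sat(AG (EG b)) = {2, 3}
5 ∉ Sat(AG (EG b)) = {2, 3}, so the formula does not hold at 5.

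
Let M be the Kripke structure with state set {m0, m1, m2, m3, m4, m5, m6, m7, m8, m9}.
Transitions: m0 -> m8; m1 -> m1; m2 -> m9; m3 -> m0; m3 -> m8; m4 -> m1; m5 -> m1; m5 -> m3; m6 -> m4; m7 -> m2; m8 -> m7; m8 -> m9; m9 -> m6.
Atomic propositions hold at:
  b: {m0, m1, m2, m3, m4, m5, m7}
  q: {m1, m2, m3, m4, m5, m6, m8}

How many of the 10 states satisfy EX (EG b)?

4

EG b: greatest fixpoint, start Z0 = {m0, m1, m2, m3, m4, m5, m7}, keep only states in Sat with some successor in Z. Z1 = {m1, m3, m4, m5, m7}; Z2 = {m1, m4, m5}; fixed.
Sat(EG b) = {m1, m4, m5}
Sat(EX (EG b)) = {s : some successor in {m1, m4, m5}} = {m1, m4, m5, m6}
|Sat(EX (EG b))| = |{m1, m4, m5, m6}| = 4.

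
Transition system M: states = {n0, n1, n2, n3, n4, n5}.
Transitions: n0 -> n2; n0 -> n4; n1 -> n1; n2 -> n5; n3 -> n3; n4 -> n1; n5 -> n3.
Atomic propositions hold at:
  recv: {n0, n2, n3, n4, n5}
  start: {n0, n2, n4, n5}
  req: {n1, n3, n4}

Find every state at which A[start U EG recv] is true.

{n0, n2, n3, n5}

EG recv: greatest fixpoint, start Z0 = {n0, n2, n3, n4, n5}, keep only states in Sat with some successor in Z. Z1 = {n0, n2, n3, n5}; fixed.
Sat(EG recv) = {n0, n2, n3, n5}
A[start U EG recv]: least fixpoint, start Z0 = Sat(EG recv) = {n0, n2, n3, n5}, add states in Sat(start) with every successor in Z. Already a fixed point.
Sat(A[start U EG recv]) = {n0, n2, n3, n5}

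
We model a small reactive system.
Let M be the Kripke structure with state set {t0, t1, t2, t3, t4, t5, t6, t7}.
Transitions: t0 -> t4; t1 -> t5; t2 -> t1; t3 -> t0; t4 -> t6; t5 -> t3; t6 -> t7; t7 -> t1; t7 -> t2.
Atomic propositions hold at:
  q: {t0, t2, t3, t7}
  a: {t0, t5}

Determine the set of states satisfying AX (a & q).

Sat(a & q) = {t0}
Sat(AX (a & q)) = {s : every successor in {t0}} = {t3}

{t3}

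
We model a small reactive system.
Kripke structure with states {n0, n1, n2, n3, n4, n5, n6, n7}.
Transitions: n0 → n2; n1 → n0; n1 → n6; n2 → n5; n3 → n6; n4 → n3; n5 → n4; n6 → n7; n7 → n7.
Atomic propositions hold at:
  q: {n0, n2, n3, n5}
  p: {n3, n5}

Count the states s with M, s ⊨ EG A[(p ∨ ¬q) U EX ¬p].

6

Sat(¬q) = {n1, n4, n6, n7}
Sat(p ∨ ¬q) = {n1, n3, n4, n5, n6, n7}
Sat(¬p) = {n0, n1, n2, n4, n6, n7}
Sat(EX ¬p) = {s : some successor in {n0, n1, n2, n4, n6, n7}} = {n0, n1, n3, n5, n6, n7}
A[(p ∨ ¬q) U EX ¬p]: least fixpoint, start Z0 = Sat(EX ¬p) = {n0, n1, n3, n5, n6, n7}, add states in Sat(p ∨ ¬q) with every successor in Z. Z1 = {n0, n1, n3, n4, n5, n6, n7}; fixed.
Sat(A[(p ∨ ¬q) U EX ¬p]) = {n0, n1, n3, n4, n5, n6, n7}
EG A[(p ∨ ¬q) U EX ¬p]: greatest fixpoint, start Z0 = {n0, n1, n3, n4, n5, n6, n7}, keep only states in Sat with some successor in Z. Z1 = {n1, n3, n4, n5, n6, n7}; fixed.
Sat(EG A[(p ∨ ¬q) U EX ¬p]) = {n1, n3, n4, n5, n6, n7}
|Sat(EG A[(p ∨ ¬q) U EX ¬p])| = |{n1, n3, n4, n5, n6, n7}| = 6.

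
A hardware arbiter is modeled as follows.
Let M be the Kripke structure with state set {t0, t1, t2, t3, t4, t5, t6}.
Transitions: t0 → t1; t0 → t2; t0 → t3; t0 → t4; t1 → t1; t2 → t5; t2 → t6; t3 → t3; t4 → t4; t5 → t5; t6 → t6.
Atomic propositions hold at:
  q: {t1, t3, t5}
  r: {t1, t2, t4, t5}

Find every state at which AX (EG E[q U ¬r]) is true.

Sat(¬r) = {t0, t3, t6}
E[q U ¬r]: least fixpoint, start Z0 = Sat(¬r) = {t0, t3, t6}, add states in Sat(q) with some successor in Z. Already a fixed point.
Sat(E[q U ¬r]) = {t0, t3, t6}
EG E[q U ¬r]: greatest fixpoint, start Z0 = {t0, t3, t6}, keep only states in Sat with some successor in Z. Already a fixed point.
Sat(EG E[q U ¬r]) = {t0, t3, t6}
Sat(AX (EG E[q U ¬r])) = {s : every successor in {t0, t3, t6}} = {t3, t6}

{t3, t6}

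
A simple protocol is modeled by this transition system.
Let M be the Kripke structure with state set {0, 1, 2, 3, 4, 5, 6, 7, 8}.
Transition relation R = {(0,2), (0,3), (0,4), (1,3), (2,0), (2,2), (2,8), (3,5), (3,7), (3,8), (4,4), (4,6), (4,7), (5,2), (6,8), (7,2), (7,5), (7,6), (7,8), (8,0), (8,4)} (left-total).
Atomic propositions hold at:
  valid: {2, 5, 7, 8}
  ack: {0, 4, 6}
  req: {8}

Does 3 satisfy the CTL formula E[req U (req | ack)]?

No

Sat(req | ack) = {0, 4, 6, 8}
E[req U (req | ack)]: least fixpoint, start Z0 = Sat((req | ack)) = {0, 4, 6, 8}, add states in Sat(req) with some successor in Z. Already a fixed point.
Sat(E[req U (req | ack)]) = {0, 4, 6, 8}
3 ∉ Sat(E[req U (req | ack)]) = {0, 4, 6, 8}, so the formula does not hold at 3.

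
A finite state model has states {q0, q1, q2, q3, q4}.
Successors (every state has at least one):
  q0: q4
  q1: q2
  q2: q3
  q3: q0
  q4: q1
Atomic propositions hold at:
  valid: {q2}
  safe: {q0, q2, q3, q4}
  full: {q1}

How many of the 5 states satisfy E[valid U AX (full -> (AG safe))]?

AG safe: greatest fixpoint, start Z0 = {q0, q2, q3, q4}, keep only states in Sat with every successor in Z. Z1 = {q0, q2, q3}; Z2 = {q2, q3}; Z3 = {q2}; Z4 = ∅; fixed.
Sat(AG safe) = ∅
Sat(full -> (AG safe)) = {q0, q2, q3, q4}
Sat(AX (full -> (AG safe))) = {s : every successor in {q0, q2, q3, q4}} = {q0, q1, q2, q3}
E[valid U AX (full -> (AG safe))]: least fixpoint, start Z0 = Sat(AX (full -> (AG safe))) = {q0, q1, q2, q3}, add states in Sat(valid) with some successor in Z. Already a fixed point.
Sat(E[valid U AX (full -> (AG safe))]) = {q0, q1, q2, q3}
|Sat(E[valid U AX (full -> (AG safe))])| = |{q0, q1, q2, q3}| = 4.

4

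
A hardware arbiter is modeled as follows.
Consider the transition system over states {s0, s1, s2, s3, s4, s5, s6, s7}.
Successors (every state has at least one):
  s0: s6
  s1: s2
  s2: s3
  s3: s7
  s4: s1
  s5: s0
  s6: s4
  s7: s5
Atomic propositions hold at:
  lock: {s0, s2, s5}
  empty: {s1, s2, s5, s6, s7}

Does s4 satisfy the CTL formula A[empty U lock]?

A[empty U lock]: least fixpoint, start Z0 = Sat(lock) = {s0, s2, s5}, add states in Sat(empty) with every successor in Z. Z1 = {s0, s1, s2, s5, s7}; fixed.
Sat(A[empty U lock]) = {s0, s1, s2, s5, s7}
s4 ∉ Sat(A[empty U lock]) = {s0, s1, s2, s5, s7}, so the formula does not hold at s4.

No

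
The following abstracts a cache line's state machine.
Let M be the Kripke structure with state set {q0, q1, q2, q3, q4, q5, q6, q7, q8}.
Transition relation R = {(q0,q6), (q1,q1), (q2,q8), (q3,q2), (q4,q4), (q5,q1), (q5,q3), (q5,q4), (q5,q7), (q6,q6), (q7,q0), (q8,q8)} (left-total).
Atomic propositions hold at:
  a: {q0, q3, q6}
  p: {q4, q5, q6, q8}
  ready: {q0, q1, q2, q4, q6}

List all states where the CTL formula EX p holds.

Sat(EX p) = {s : some successor in {q4, q5, q6, q8}} = {q0, q2, q4, q5, q6, q8}

{q0, q2, q4, q5, q6, q8}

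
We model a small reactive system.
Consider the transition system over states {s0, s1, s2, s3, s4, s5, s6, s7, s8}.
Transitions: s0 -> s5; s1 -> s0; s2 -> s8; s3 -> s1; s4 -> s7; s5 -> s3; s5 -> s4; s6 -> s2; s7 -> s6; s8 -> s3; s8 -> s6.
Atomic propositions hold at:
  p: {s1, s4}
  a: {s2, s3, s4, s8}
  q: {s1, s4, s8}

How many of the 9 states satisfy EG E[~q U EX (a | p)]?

4

Sat(~q) = {s0, s2, s3, s5, s6, s7}
Sat(a | p) = {s1, s2, s3, s4, s8}
Sat(EX (a | p)) = {s : some successor in {s1, s2, s3, s4, s8}} = {s2, s3, s5, s6, s8}
E[~q U EX (a | p)]: least fixpoint, start Z0 = Sat(EX (a | p)) = {s2, s3, s5, s6, s8}, add states in Sat(~q) with some successor in Z. Z1 = {s0, s2, s3, s5, s6, s7, s8}; fixed.
Sat(E[~q U EX (a | p)]) = {s0, s2, s3, s5, s6, s7, s8}
EG E[~q U EX (a | p)]: greatest fixpoint, start Z0 = {s0, s2, s3, s5, s6, s7, s8}, keep only states in Sat with some successor in Z. Z1 = {s0, s2, s5, s6, s7, s8}; Z2 = {s0, s2, s6, s7, s8}; Z3 = {s2, s6, s7, s8}; fixed.
Sat(EG E[~q U EX (a | p)]) = {s2, s6, s7, s8}
|Sat(EG E[~q U EX (a | p)])| = |{s2, s6, s7, s8}| = 4.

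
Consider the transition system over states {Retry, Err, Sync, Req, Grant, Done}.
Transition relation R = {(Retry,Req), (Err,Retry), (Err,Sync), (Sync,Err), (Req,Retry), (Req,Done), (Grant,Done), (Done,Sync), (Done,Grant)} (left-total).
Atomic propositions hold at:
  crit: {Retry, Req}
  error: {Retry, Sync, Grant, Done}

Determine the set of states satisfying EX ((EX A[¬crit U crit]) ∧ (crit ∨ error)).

{Retry, Err, Req}

Sat(¬crit) = {Err, Sync, Grant, Done}
A[¬crit U crit]: least fixpoint, start Z0 = Sat(crit) = {Retry, Req}, add states in Sat(¬crit) with every successor in Z. Already a fixed point.
Sat(A[¬crit U crit]) = {Retry, Req}
Sat(EX A[¬crit U crit]) = {s : some successor in {Retry, Req}} = {Retry, Err, Req}
Sat(crit ∨ error) = {Retry, Sync, Req, Grant, Done}
Sat((EX A[¬crit U crit]) ∧ (crit ∨ error)) = {Retry, Req}
Sat(EX ((EX A[¬crit U crit]) ∧ (crit ∨ error))) = {s : some successor in {Retry, Req}} = {Retry, Err, Req}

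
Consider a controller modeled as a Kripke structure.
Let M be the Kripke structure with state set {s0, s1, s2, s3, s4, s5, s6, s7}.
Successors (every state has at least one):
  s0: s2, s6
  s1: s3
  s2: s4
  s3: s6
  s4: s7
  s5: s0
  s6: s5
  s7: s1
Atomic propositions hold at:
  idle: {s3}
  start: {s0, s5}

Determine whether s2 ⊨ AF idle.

AF idle: least fixpoint, start Z0 = {s3}, add states with every successor in Z. Z1 = {s1, s3}; Z2 = {s1, s3, s7}; Z3 = {s1, s3, s4, s7}; Z4 = {s1, s2, s3, s4, s7}; fixed.
Sat(AF idle) = {s1, s2, s3, s4, s7}
s2 ∈ Sat(AF idle) = {s1, s2, s3, s4, s7}, so the formula holds at s2.

Yes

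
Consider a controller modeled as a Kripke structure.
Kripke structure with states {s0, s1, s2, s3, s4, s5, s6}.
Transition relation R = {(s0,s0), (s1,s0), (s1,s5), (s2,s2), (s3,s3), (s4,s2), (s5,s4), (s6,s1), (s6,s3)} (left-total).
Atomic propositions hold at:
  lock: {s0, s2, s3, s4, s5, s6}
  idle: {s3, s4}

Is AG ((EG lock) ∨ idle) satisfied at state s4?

EG lock: greatest fixpoint, start Z0 = {s0, s2, s3, s4, s5, s6}, keep only states in Sat with some successor in Z. Already a fixed point.
Sat(EG lock) = {s0, s2, s3, s4, s5, s6}
Sat((EG lock) ∨ idle) = {s0, s2, s3, s4, s5, s6}
AG ((EG lock) ∨ idle): greatest fixpoint, start Z0 = {s0, s2, s3, s4, s5, s6}, keep only states in Sat with every successor in Z. Z1 = {s0, s2, s3, s4, s5}; fixed.
Sat(AG ((EG lock) ∨ idle)) = {s0, s2, s3, s4, s5}
s4 ∈ Sat(AG ((EG lock) ∨ idle)) = {s0, s2, s3, s4, s5}, so the formula holds at s4.

Yes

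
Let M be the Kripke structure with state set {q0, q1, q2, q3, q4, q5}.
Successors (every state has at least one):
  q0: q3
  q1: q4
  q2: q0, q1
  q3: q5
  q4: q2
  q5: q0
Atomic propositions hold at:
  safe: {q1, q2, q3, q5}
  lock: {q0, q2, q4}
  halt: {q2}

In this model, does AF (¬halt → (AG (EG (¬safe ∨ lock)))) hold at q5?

No

Sat(¬halt) = {q0, q1, q3, q4, q5}
Sat(¬safe) = {q0, q4}
Sat(¬safe ∨ lock) = {q0, q2, q4}
EG (¬safe ∨ lock): greatest fixpoint, start Z0 = {q0, q2, q4}, keep only states in Sat with some successor in Z. Z1 = {q2, q4}; Z2 = {q4}; Z3 = ∅; fixed.
Sat(EG (¬safe ∨ lock)) = ∅
AG (EG (¬safe ∨ lock)): greatest fixpoint, start Z0 = ∅, keep only states in Sat with every successor in Z. Already a fixed point.
Sat(AG (EG (¬safe ∨ lock))) = ∅
Sat(¬halt → (AG (EG (¬safe ∨ lock)))) = {q2}
AF (¬halt → (AG (EG (¬safe ∨ lock)))): least fixpoint, start Z0 = {q2}, add states with every successor in Z. Z1 = {q2, q4}; Z2 = {q1, q2, q4}; fixed.
Sat(AF (¬halt → (AG (EG (¬safe ∨ lock))))) = {q1, q2, q4}
q5 ∉ Sat(AF (¬halt → (AG (EG (¬safe ∨ lock))))) = {q1, q2, q4}, so the formula does not hold at q5.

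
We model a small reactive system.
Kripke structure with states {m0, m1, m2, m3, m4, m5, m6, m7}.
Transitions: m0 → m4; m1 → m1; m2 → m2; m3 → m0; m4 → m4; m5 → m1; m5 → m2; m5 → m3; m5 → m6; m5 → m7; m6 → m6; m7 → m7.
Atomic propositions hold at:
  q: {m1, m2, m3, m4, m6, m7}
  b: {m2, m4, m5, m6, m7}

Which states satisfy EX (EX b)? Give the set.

Sat(EX b) = {s : some successor in {m2, m4, m5, m6, m7}} = {m0, m2, m4, m5, m6, m7}
Sat(EX (EX b)) = {s : some successor in {m0, m2, m4, m5, m6, m7}} = {m0, m2, m3, m4, m5, m6, m7}

{m0, m2, m3, m4, m5, m6, m7}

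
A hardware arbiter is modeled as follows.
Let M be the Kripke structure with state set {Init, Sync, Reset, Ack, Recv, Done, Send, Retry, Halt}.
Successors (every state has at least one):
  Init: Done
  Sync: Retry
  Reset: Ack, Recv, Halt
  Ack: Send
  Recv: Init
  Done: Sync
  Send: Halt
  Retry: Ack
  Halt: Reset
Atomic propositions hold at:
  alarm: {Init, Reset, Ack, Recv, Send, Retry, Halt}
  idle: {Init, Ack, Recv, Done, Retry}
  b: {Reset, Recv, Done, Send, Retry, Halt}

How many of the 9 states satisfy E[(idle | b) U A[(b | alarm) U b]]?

8

Sat(idle | b) = {Init, Reset, Ack, Recv, Done, Send, Retry, Halt}
Sat(b | alarm) = {Init, Reset, Ack, Recv, Done, Send, Retry, Halt}
A[(b | alarm) U b]: least fixpoint, start Z0 = Sat(b) = {Reset, Recv, Done, Send, Retry, Halt}, add states in Sat(b | alarm) with every successor in Z. Z1 = {Init, Reset, Ack, Recv, Done, Send, Retry, Halt}; fixed.
Sat(A[(b | alarm) U b]) = {Init, Reset, Ack, Recv, Done, Send, Retry, Halt}
E[(idle | b) U A[(b | alarm) U b]]: least fixpoint, start Z0 = Sat(A[(b | alarm) U b]) = {Init, Reset, Ack, Recv, Done, Send, Retry, Halt}, add states in Sat(idle | b) with some successor in Z. Already a fixed point.
Sat(E[(idle | b) U A[(b | alarm) U b]]) = {Init, Reset, Ack, Recv, Done, Send, Retry, Halt}
|Sat(E[(idle | b) U A[(b | alarm) U b]])| = |{Init, Reset, Ack, Recv, Done, Send, Retry, Halt}| = 8.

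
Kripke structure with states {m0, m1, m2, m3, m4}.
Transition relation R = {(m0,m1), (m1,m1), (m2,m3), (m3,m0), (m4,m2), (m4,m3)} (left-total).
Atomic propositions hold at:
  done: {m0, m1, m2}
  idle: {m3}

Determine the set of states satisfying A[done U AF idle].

AF idle: least fixpoint, start Z0 = {m3}, add states with every successor in Z. Z1 = {m2, m3}; Z2 = {m2, m3, m4}; fixed.
Sat(AF idle) = {m2, m3, m4}
A[done U AF idle]: least fixpoint, start Z0 = Sat(AF idle) = {m2, m3, m4}, add states in Sat(done) with every successor in Z. Already a fixed point.
Sat(A[done U AF idle]) = {m2, m3, m4}

{m2, m3, m4}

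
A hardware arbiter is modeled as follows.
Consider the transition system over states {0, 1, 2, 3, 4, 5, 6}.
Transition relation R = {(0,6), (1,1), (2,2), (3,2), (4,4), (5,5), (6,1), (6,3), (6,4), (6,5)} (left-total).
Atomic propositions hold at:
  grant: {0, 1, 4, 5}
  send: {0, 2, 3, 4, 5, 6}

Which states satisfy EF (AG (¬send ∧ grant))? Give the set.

{0, 1, 6}

Sat(¬send) = {1}
Sat(¬send ∧ grant) = {1}
AG (¬send ∧ grant): greatest fixpoint, start Z0 = {1}, keep only states in Sat with every successor in Z. Already a fixed point.
Sat(AG (¬send ∧ grant)) = {1}
EF (AG (¬send ∧ grant)): least fixpoint, start Z0 = {1}, add states with some successor in Z. Z1 = {1, 6}; Z2 = {0, 1, 6}; fixed.
Sat(EF (AG (¬send ∧ grant))) = {0, 1, 6}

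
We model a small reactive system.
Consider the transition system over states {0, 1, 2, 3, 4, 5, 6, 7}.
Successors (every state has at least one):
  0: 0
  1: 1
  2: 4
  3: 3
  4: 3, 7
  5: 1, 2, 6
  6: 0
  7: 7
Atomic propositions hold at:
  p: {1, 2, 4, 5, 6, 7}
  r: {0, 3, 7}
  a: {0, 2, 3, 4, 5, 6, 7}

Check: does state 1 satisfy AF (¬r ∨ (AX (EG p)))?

Yes

Sat(¬r) = {1, 2, 4, 5, 6}
EG p: greatest fixpoint, start Z0 = {1, 2, 4, 5, 6, 7}, keep only states in Sat with some successor in Z. Z1 = {1, 2, 4, 5, 7}; fixed.
Sat(EG p) = {1, 2, 4, 5, 7}
Sat(AX (EG p)) = {s : every successor in {1, 2, 4, 5, 7}} = {1, 2, 7}
Sat(¬r ∨ (AX (EG p))) = {1, 2, 4, 5, 6, 7}
AF (¬r ∨ (AX (EG p))): least fixpoint, start Z0 = {1, 2, 4, 5, 6, 7}, add states with every successor in Z. Already a fixed point.
Sat(AF (¬r ∨ (AX (EG p)))) = {1, 2, 4, 5, 6, 7}
1 ∈ Sat(AF (¬r ∨ (AX (EG p)))) = {1, 2, 4, 5, 6, 7}, so the formula holds at 1.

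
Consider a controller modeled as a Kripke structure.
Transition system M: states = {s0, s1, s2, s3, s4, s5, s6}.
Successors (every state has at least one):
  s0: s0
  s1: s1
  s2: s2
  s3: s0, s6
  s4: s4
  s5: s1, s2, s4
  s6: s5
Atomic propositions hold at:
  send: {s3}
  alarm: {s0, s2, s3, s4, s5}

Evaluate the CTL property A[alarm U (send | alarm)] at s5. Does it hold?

Yes

Sat(send | alarm) = {s0, s2, s3, s4, s5}
A[alarm U (send | alarm)]: least fixpoint, start Z0 = Sat((send | alarm)) = {s0, s2, s3, s4, s5}, add states in Sat(alarm) with every successor in Z. Already a fixed point.
Sat(A[alarm U (send | alarm)]) = {s0, s2, s3, s4, s5}
s5 ∈ Sat(A[alarm U (send | alarm)]) = {s0, s2, s3, s4, s5}, so the formula holds at s5.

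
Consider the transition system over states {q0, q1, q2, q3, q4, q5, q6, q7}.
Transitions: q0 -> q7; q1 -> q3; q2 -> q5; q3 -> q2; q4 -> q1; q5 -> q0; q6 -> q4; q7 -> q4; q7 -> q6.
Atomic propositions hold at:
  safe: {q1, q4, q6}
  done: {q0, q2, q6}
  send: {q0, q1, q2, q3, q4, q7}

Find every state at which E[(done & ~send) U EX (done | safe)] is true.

{q3, q4, q5, q6, q7}

Sat(~send) = {q5, q6}
Sat(done & ~send) = {q6}
Sat(done | safe) = {q0, q1, q2, q4, q6}
Sat(EX (done | safe)) = {s : some successor in {q0, q1, q2, q4, q6}} = {q3, q4, q5, q6, q7}
E[(done & ~send) U EX (done | safe)]: least fixpoint, start Z0 = Sat(EX (done | safe)) = {q3, q4, q5, q6, q7}, add states in Sat(done & ~send) with some successor in Z. Already a fixed point.
Sat(E[(done & ~send) U EX (done | safe)]) = {q3, q4, q5, q6, q7}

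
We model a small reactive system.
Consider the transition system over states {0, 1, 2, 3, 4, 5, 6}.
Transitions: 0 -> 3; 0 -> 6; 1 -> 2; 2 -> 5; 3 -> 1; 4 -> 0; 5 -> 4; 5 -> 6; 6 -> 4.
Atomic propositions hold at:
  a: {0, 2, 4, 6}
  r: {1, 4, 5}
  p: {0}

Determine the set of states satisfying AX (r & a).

{6}

Sat(r & a) = {4}
Sat(AX (r & a)) = {s : every successor in {4}} = {6}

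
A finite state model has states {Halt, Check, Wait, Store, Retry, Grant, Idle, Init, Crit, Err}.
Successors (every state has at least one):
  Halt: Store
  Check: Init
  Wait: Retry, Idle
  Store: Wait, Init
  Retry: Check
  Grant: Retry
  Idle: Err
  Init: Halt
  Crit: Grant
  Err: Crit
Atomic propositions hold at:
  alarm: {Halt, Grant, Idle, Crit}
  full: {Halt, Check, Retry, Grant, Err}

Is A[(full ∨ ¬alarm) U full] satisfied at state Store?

Sat(¬alarm) = {Check, Wait, Store, Retry, Init, Err}
Sat(full ∨ ¬alarm) = {Halt, Check, Wait, Store, Retry, Grant, Init, Err}
A[(full ∨ ¬alarm) U full]: least fixpoint, start Z0 = Sat(full) = {Halt, Check, Retry, Grant, Err}, add states in Sat(full ∨ ¬alarm) with every successor in Z. Z1 = {Halt, Check, Retry, Grant, Init, Err}; fixed.
Sat(A[(full ∨ ¬alarm) U full]) = {Halt, Check, Retry, Grant, Init, Err}
Store ∉ Sat(A[(full ∨ ¬alarm) U full]) = {Halt, Check, Retry, Grant, Init, Err}, so the formula does not hold at Store.

No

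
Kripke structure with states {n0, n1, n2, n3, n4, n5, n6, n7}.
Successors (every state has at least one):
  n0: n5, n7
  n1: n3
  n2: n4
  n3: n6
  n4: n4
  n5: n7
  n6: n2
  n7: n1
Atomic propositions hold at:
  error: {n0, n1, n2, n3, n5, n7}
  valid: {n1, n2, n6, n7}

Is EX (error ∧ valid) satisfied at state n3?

No

Sat(error ∧ valid) = {n1, n2, n7}
Sat(EX (error ∧ valid)) = {s : some successor in {n1, n2, n7}} = {n0, n5, n6, n7}
n3 ∉ Sat(EX (error ∧ valid)) = {n0, n5, n6, n7}, so the formula does not hold at n3.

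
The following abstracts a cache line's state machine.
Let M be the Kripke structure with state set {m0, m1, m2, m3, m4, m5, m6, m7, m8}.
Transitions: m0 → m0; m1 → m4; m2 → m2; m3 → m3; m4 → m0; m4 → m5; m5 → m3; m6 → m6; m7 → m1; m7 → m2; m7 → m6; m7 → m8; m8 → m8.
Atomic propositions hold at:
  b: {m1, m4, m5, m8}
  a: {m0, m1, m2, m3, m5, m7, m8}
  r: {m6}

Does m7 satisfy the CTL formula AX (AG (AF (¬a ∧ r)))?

No

Sat(¬a) = {m4, m6}
Sat(¬a ∧ r) = {m6}
AF (¬a ∧ r): least fixpoint, start Z0 = {m6}, add states with every successor in Z. Already a fixed point.
Sat(AF (¬a ∧ r)) = {m6}
AG (AF (¬a ∧ r)): greatest fixpoint, start Z0 = {m6}, keep only states in Sat with every successor in Z. Already a fixed point.
Sat(AG (AF (¬a ∧ r))) = {m6}
Sat(AX (AG (AF (¬a ∧ r)))) = {s : every successor in {m6}} = {m6}
m7 ∉ Sat(AX (AG (AF (¬a ∧ r)))) = {m6}, so the formula does not hold at m7.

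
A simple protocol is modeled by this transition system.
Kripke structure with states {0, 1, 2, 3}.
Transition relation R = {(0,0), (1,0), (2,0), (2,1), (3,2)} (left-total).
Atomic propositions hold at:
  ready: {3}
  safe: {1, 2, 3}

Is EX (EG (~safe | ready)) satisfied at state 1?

Sat(~safe) = {0}
Sat(~safe | ready) = {0, 3}
EG (~safe | ready): greatest fixpoint, start Z0 = {0, 3}, keep only states in Sat with some successor in Z. Z1 = {0}; fixed.
Sat(EG (~safe | ready)) = {0}
Sat(EX (EG (~safe | ready))) = {s : some successor in {0}} = {0, 1, 2}
1 ∈ Sat(EX (EG (~safe | ready))) = {0, 1, 2}, so the formula holds at 1.

Yes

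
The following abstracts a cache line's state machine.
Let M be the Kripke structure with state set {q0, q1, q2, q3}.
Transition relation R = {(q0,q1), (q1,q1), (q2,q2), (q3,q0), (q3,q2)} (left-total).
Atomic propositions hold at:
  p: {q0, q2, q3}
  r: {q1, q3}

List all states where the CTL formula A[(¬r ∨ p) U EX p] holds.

Sat(¬r) = {q0, q2}
Sat(¬r ∨ p) = {q0, q2, q3}
Sat(EX p) = {s : some successor in {q0, q2, q3}} = {q2, q3}
A[(¬r ∨ p) U EX p]: least fixpoint, start Z0 = Sat(EX p) = {q2, q3}, add states in Sat(¬r ∨ p) with every successor in Z. Already a fixed point.
Sat(A[(¬r ∨ p) U EX p]) = {q2, q3}

{q2, q3}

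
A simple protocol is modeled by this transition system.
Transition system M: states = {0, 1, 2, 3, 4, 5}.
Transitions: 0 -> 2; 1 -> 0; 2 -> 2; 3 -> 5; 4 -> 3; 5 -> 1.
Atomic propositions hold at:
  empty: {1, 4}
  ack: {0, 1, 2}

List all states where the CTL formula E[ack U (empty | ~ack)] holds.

{1, 3, 4, 5}

Sat(~ack) = {3, 4, 5}
Sat(empty | ~ack) = {1, 3, 4, 5}
E[ack U (empty | ~ack)]: least fixpoint, start Z0 = Sat((empty | ~ack)) = {1, 3, 4, 5}, add states in Sat(ack) with some successor in Z. Already a fixed point.
Sat(E[ack U (empty | ~ack)]) = {1, 3, 4, 5}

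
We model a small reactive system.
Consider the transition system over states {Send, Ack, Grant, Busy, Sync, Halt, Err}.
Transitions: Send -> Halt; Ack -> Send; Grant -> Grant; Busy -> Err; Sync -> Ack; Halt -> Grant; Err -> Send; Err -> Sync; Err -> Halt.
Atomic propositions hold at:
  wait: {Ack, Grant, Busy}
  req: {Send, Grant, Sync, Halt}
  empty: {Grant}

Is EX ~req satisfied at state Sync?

Yes

Sat(~req) = {Ack, Busy, Err}
Sat(EX ~req) = {s : some successor in {Ack, Busy, Err}} = {Busy, Sync}
Sync ∈ Sat(EX ~req) = {Busy, Sync}, so the formula holds at Sync.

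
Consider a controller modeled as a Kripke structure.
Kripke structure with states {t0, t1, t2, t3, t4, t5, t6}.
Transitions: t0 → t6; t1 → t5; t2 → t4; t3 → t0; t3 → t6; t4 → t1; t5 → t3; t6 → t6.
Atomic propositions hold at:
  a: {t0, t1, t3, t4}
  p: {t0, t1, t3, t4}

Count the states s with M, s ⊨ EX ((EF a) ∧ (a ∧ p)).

4

EF a: least fixpoint, start Z0 = {t0, t1, t3, t4}, add states with some successor in Z. Z1 = {t0, t1, t2, t3, t4, t5}; fixed.
Sat(EF a) = {t0, t1, t2, t3, t4, t5}
Sat(a ∧ p) = {t0, t1, t3, t4}
Sat((EF a) ∧ (a ∧ p)) = {t0, t1, t3, t4}
Sat(EX ((EF a) ∧ (a ∧ p))) = {s : some successor in {t0, t1, t3, t4}} = {t2, t3, t4, t5}
|Sat(EX ((EF a) ∧ (a ∧ p)))| = |{t2, t3, t4, t5}| = 4.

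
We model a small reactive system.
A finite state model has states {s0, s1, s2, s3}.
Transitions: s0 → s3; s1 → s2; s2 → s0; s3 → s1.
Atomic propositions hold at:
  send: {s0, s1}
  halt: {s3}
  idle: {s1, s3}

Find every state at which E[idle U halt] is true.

{s3}

E[idle U halt]: least fixpoint, start Z0 = Sat(halt) = {s3}, add states in Sat(idle) with some successor in Z. Already a fixed point.
Sat(E[idle U halt]) = {s3}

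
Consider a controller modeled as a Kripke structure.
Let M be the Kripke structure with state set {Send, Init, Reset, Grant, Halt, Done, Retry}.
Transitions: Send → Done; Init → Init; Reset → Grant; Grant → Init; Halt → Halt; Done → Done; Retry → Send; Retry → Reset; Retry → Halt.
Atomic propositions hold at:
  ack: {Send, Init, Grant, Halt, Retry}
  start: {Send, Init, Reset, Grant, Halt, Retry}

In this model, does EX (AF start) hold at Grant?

AF start: least fixpoint, start Z0 = {Send, Init, Reset, Grant, Halt, Retry}, add states with every successor in Z. Already a fixed point.
Sat(AF start) = {Send, Init, Reset, Grant, Halt, Retry}
Sat(EX (AF start)) = {s : some successor in {Send, Init, Reset, Grant, Halt, Retry}} = {Init, Reset, Grant, Halt, Retry}
Grant ∈ Sat(EX (AF start)) = {Init, Reset, Grant, Halt, Retry}, so the formula holds at Grant.

Yes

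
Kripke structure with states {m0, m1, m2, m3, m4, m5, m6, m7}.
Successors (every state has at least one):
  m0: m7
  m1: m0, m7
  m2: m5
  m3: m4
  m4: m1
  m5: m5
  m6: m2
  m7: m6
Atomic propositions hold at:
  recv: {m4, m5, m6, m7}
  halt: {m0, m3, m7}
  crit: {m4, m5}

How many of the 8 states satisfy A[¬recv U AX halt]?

Sat(¬recv) = {m0, m1, m2, m3}
Sat(AX halt) = {s : every successor in {m0, m3, m7}} = {m0, m1}
A[¬recv U AX halt]: least fixpoint, start Z0 = Sat(AX halt) = {m0, m1}, add states in Sat(¬recv) with every successor in Z. Already a fixed point.
Sat(A[¬recv U AX halt]) = {m0, m1}
|Sat(A[¬recv U AX halt])| = |{m0, m1}| = 2.

2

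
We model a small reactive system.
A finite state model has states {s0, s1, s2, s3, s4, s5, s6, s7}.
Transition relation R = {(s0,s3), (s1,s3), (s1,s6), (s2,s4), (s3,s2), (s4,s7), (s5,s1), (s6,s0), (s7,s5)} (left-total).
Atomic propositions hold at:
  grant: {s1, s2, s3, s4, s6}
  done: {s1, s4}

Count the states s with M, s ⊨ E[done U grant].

E[done U grant]: least fixpoint, start Z0 = Sat(grant) = {s1, s2, s3, s4, s6}, add states in Sat(done) with some successor in Z. Already a fixed point.
Sat(E[done U grant]) = {s1, s2, s3, s4, s6}
|Sat(E[done U grant])| = |{s1, s2, s3, s4, s6}| = 5.

5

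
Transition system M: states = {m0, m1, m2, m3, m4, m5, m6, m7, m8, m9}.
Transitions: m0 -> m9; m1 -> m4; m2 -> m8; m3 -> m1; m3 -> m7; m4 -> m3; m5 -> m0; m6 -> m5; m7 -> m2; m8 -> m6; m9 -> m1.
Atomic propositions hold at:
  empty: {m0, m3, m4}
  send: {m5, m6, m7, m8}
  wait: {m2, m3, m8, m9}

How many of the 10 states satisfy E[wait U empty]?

E[wait U empty]: least fixpoint, start Z0 = Sat(empty) = {m0, m3, m4}, add states in Sat(wait) with some successor in Z. Already a fixed point.
Sat(E[wait U empty]) = {m0, m3, m4}
|Sat(E[wait U empty])| = |{m0, m3, m4}| = 3.

3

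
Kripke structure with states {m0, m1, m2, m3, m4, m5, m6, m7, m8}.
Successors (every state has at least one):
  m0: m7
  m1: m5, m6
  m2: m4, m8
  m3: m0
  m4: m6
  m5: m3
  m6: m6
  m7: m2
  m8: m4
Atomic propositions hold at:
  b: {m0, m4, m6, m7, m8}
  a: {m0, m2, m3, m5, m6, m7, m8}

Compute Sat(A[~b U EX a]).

{m0, m1, m2, m3, m4, m5, m6, m7}

Sat(~b) = {m1, m2, m3, m5}
Sat(EX a) = {s : some successor in {m0, m2, m3, m5, m6, m7, m8}} = {m0, m1, m2, m3, m4, m5, m6, m7}
A[~b U EX a]: least fixpoint, start Z0 = Sat(EX a) = {m0, m1, m2, m3, m4, m5, m6, m7}, add states in Sat(~b) with every successor in Z. Already a fixed point.
Sat(A[~b U EX a]) = {m0, m1, m2, m3, m4, m5, m6, m7}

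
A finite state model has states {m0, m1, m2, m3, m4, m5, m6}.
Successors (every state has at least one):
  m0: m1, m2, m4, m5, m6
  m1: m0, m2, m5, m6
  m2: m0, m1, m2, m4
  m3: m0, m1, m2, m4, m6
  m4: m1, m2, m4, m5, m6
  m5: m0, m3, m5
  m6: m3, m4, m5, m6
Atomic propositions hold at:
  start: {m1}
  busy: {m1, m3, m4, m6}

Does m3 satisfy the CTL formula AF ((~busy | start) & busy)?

No

Sat(~busy) = {m0, m2, m5}
Sat(~busy | start) = {m0, m1, m2, m5}
Sat((~busy | start) & busy) = {m1}
AF ((~busy | start) & busy): least fixpoint, start Z0 = {m1}, add states with every successor in Z. Already a fixed point.
Sat(AF ((~busy | start) & busy)) = {m1}
m3 ∉ Sat(AF ((~busy | start) & busy)) = {m1}, so the formula does not hold at m3.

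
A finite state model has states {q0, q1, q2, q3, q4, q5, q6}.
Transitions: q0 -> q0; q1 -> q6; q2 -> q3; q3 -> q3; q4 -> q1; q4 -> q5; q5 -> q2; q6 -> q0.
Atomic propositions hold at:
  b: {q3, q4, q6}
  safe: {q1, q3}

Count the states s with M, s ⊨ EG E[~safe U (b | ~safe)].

6

Sat(~safe) = {q0, q2, q4, q5, q6}
Sat(b | ~safe) = {q0, q2, q3, q4, q5, q6}
E[~safe U (b | ~safe)]: least fixpoint, start Z0 = Sat((b | ~safe)) = {q0, q2, q3, q4, q5, q6}, add states in Sat(~safe) with some successor in Z. Already a fixed point.
Sat(E[~safe U (b | ~safe)]) = {q0, q2, q3, q4, q5, q6}
EG E[~safe U (b | ~safe)]: greatest fixpoint, start Z0 = {q0, q2, q3, q4, q5, q6}, keep only states in Sat with some successor in Z. Already a fixed point.
Sat(EG E[~safe U (b | ~safe)]) = {q0, q2, q3, q4, q5, q6}
|Sat(EG E[~safe U (b | ~safe)])| = |{q0, q2, q3, q4, q5, q6}| = 6.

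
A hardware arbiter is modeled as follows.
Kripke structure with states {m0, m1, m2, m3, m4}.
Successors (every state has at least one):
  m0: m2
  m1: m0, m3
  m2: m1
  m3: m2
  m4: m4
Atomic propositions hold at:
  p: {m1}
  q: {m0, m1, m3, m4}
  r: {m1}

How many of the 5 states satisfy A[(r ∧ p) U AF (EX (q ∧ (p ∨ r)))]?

Sat(r ∧ p) = {m1}
Sat(p ∨ r) = {m1}
Sat(q ∧ (p ∨ r)) = {m1}
Sat(EX (q ∧ (p ∨ r))) = {s : some successor in {m1}} = {m2}
AF (EX (q ∧ (p ∨ r))): least fixpoint, start Z0 = {m2}, add states with every successor in Z. Z1 = {m0, m2, m3}; Z2 = {m0, m1, m2, m3}; fixed.
Sat(AF (EX (q ∧ (p ∨ r)))) = {m0, m1, m2, m3}
A[(r ∧ p) U AF (EX (q ∧ (p ∨ r)))]: least fixpoint, start Z0 = Sat(AF (EX (q ∧ (p ∨ r)))) = {m0, m1, m2, m3}, add states in Sat(r ∧ p) with every successor in Z. Already a fixed point.
Sat(A[(r ∧ p) U AF (EX (q ∧ (p ∨ r)))]) = {m0, m1, m2, m3}
|Sat(A[(r ∧ p) U AF (EX (q ∧ (p ∨ r)))])| = |{m0, m1, m2, m3}| = 4.

4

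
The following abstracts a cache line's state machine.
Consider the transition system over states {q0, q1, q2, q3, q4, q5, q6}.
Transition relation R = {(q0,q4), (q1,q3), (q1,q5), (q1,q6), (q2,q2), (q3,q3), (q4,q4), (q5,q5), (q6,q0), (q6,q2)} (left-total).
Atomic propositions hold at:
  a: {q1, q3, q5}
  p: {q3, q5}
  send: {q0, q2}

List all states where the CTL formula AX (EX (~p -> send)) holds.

{q1, q2, q3, q5}

Sat(~p) = {q0, q1, q2, q4, q6}
Sat(~p -> send) = {q0, q2, q3, q5}
Sat(EX (~p -> send)) = {s : some successor in {q0, q2, q3, q5}} = {q1, q2, q3, q5, q6}
Sat(AX (EX (~p -> send))) = {s : every successor in {q1, q2, q3, q5, q6}} = {q1, q2, q3, q5}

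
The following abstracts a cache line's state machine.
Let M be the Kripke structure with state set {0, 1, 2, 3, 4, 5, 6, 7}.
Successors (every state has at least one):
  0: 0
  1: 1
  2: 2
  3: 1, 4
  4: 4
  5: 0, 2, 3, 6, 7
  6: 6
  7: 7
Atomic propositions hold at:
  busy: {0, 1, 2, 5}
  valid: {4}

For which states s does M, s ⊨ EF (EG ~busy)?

{3, 4, 5, 6, 7}

Sat(~busy) = {3, 4, 6, 7}
EG ~busy: greatest fixpoint, start Z0 = {3, 4, 6, 7}, keep only states in Sat with some successor in Z. Already a fixed point.
Sat(EG ~busy) = {3, 4, 6, 7}
EF (EG ~busy): least fixpoint, start Z0 = {3, 4, 6, 7}, add states with some successor in Z. Z1 = {3, 4, 5, 6, 7}; fixed.
Sat(EF (EG ~busy)) = {3, 4, 5, 6, 7}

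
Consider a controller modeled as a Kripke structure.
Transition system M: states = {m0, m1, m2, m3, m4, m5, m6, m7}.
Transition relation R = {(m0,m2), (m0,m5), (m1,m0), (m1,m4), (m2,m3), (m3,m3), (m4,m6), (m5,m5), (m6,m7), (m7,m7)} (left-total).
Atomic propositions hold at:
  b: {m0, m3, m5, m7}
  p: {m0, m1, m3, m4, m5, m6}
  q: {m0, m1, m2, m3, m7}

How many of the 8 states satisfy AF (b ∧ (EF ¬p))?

Sat(¬p) = {m2, m7}
EF ¬p: least fixpoint, start Z0 = {m2, m7}, add states with some successor in Z. Z1 = {m0, m2, m6, m7}; Z2 = {m0, m1, m2, m4, m6, m7}; fixed.
Sat(EF ¬p) = {m0, m1, m2, m4, m6, m7}
Sat(b ∧ (EF ¬p)) = {m0, m7}
AF (b ∧ (EF ¬p)): least fixpoint, start Z0 = {m0, m7}, add states with every successor in Z. Z1 = {m0, m6, m7}; Z2 = {m0, m4, m6, m7}; Z3 = {m0, m1, m4, m6, m7}; fixed.
Sat(AF (b ∧ (EF ¬p))) = {m0, m1, m4, m6, m7}
|Sat(AF (b ∧ (EF ¬p)))| = |{m0, m1, m4, m6, m7}| = 5.

5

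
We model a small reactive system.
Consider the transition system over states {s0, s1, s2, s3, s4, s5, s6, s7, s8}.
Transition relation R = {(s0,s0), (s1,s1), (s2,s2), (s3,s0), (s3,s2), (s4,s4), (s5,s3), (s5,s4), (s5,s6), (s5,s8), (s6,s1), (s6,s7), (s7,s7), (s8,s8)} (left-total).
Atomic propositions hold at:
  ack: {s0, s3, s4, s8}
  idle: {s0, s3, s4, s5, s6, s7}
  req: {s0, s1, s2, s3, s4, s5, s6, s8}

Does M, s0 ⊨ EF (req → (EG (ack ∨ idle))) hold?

Yes

Sat(ack ∨ idle) = {s0, s3, s4, s5, s6, s7, s8}
EG (ack ∨ idle): greatest fixpoint, start Z0 = {s0, s3, s4, s5, s6, s7, s8}, keep only states in Sat with some successor in Z. Already a fixed point.
Sat(EG (ack ∨ idle)) = {s0, s3, s4, s5, s6, s7, s8}
Sat(req → (EG (ack ∨ idle))) = {s0, s3, s4, s5, s6, s7, s8}
EF (req → (EG (ack ∨ idle))): least fixpoint, start Z0 = {s0, s3, s4, s5, s6, s7, s8}, add states with some successor in Z. Already a fixed point.
Sat(EF (req → (EG (ack ∨ idle)))) = {s0, s3, s4, s5, s6, s7, s8}
s0 ∈ Sat(EF (req → (EG (ack ∨ idle)))) = {s0, s3, s4, s5, s6, s7, s8}, so the formula holds at s0.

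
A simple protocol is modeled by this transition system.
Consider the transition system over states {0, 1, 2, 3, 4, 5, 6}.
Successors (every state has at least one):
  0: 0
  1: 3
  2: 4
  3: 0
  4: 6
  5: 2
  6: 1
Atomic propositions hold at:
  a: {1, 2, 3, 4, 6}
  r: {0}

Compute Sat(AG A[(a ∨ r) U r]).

Sat(a ∨ r) = {0, 1, 2, 3, 4, 6}
A[(a ∨ r) U r]: least fixpoint, start Z0 = Sat(r) = {0}, add states in Sat(a ∨ r) with every successor in Z. Z1 = {0, 3}; Z2 = {0, 1, 3}; Z3 = {0, 1, 3, 6}; Z4 = {0, 1, 3, 4, 6}; Z5 = {0, 1, 2, 3, 4, 6}; fixed.
Sat(A[(a ∨ r) U r]) = {0, 1, 2, 3, 4, 6}
AG A[(a ∨ r) U r]: greatest fixpoint, start Z0 = {0, 1, 2, 3, 4, 6}, keep only states in Sat with every successor in Z. Already a fixed point.
Sat(AG A[(a ∨ r) U r]) = {0, 1, 2, 3, 4, 6}

{0, 1, 2, 3, 4, 6}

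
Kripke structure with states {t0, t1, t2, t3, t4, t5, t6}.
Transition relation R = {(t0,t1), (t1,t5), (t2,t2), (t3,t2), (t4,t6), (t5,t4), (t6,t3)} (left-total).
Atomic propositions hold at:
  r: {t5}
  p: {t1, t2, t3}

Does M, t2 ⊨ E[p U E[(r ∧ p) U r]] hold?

No

Sat(r ∧ p) = ∅
E[(r ∧ p) U r]: least fixpoint, start Z0 = Sat(r) = {t5}, add states in Sat(r ∧ p) with some successor in Z. Already a fixed point.
Sat(E[(r ∧ p) U r]) = {t5}
E[p U E[(r ∧ p) U r]]: least fixpoint, start Z0 = Sat(E[(r ∧ p) U r]) = {t5}, add states in Sat(p) with some successor in Z. Z1 = {t1, t5}; fixed.
Sat(E[p U E[(r ∧ p) U r]]) = {t1, t5}
t2 ∉ Sat(E[p U E[(r ∧ p) U r]]) = {t1, t5}, so the formula does not hold at t2.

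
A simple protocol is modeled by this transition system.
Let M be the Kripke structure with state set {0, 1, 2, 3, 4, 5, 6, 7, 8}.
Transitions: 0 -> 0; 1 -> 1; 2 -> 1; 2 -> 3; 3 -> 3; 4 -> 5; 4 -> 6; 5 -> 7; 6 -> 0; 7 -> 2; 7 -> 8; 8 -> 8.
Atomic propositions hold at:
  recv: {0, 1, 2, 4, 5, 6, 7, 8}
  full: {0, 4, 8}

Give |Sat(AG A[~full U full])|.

Sat(~full) = {1, 2, 3, 5, 6, 7}
A[~full U full]: least fixpoint, start Z0 = Sat(full) = {0, 4, 8}, add states in Sat(~full) with every successor in Z. Z1 = {0, 4, 6, 8}; fixed.
Sat(A[~full U full]) = {0, 4, 6, 8}
AG A[~full U full]: greatest fixpoint, start Z0 = {0, 4, 6, 8}, keep only states in Sat with every successor in Z. Z1 = {0, 6, 8}; fixed.
Sat(AG A[~full U full]) = {0, 6, 8}
|Sat(AG A[~full U full])| = |{0, 6, 8}| = 3.

3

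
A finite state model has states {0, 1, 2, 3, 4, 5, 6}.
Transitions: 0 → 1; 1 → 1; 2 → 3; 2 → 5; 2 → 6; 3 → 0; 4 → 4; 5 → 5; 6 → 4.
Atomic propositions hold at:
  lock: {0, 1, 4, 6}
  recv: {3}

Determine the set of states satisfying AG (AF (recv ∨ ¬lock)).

{5}

Sat(¬lock) = {2, 3, 5}
Sat(recv ∨ ¬lock) = {2, 3, 5}
AF (recv ∨ ¬lock): least fixpoint, start Z0 = {2, 3, 5}, add states with every successor in Z. Already a fixed point.
Sat(AF (recv ∨ ¬lock)) = {2, 3, 5}
AG (AF (recv ∨ ¬lock)): greatest fixpoint, start Z0 = {2, 3, 5}, keep only states in Sat with every successor in Z. Z1 = {5}; fixed.
Sat(AG (AF (recv ∨ ¬lock))) = {5}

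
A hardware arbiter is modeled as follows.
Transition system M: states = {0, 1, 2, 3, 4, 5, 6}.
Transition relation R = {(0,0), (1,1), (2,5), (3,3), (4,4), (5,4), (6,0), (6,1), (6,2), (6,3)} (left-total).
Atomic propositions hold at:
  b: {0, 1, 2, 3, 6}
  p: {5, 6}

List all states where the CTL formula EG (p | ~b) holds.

{4, 5}

Sat(~b) = {4, 5}
Sat(p | ~b) = {4, 5, 6}
EG (p | ~b): greatest fixpoint, start Z0 = {4, 5, 6}, keep only states in Sat with some successor in Z. Z1 = {4, 5}; fixed.
Sat(EG (p | ~b)) = {4, 5}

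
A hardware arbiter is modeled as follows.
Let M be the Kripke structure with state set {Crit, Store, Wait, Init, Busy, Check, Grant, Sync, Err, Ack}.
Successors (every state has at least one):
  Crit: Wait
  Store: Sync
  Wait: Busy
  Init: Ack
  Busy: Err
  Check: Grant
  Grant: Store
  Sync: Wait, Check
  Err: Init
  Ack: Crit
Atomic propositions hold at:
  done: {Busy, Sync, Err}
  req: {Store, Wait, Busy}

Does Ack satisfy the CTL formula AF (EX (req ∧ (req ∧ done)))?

Yes

Sat(req ∧ done) = {Busy}
Sat(req ∧ (req ∧ done)) = {Busy}
Sat(EX (req ∧ (req ∧ done))) = {s : some successor in {Busy}} = {Wait}
AF (EX (req ∧ (req ∧ done))): least fixpoint, start Z0 = {Wait}, add states with every successor in Z. Z1 = {Crit, Wait}; Z2 = {Crit, Wait, Ack}; Z3 = {Crit, Wait, Init, Ack}; Z4 = {Crit, Wait, Init, Err, Ack}; Z5 = {Crit, Wait, Init, Busy, Err, Ack}; fixed.
Sat(AF (EX (req ∧ (req ∧ done)))) = {Crit, Wait, Init, Busy, Err, Ack}
Ack ∈ Sat(AF (EX (req ∧ (req ∧ done)))) = {Crit, Wait, Init, Busy, Err, Ack}, so the formula holds at Ack.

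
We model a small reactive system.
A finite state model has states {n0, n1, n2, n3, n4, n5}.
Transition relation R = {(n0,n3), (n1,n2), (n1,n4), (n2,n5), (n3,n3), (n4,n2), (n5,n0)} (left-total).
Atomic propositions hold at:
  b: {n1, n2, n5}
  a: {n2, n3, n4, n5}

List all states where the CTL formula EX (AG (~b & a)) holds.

Sat(~b) = {n0, n3, n4}
Sat(~b & a) = {n3, n4}
AG (~b & a): greatest fixpoint, start Z0 = {n3, n4}, keep only states in Sat with every successor in Z. Z1 = {n3}; fixed.
Sat(AG (~b & a)) = {n3}
Sat(EX (AG (~b & a))) = {s : some successor in {n3}} = {n0, n3}

{n0, n3}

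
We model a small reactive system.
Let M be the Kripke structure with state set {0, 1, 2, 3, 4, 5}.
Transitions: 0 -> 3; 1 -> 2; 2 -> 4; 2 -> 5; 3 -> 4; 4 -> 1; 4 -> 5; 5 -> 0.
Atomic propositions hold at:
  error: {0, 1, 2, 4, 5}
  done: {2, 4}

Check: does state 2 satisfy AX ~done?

Sat(~done) = {0, 1, 3, 5}
Sat(AX ~done) = {s : every successor in {0, 1, 3, 5}} = {0, 4, 5}
2 ∉ Sat(AX ~done) = {0, 4, 5}, so the formula does not hold at 2.

No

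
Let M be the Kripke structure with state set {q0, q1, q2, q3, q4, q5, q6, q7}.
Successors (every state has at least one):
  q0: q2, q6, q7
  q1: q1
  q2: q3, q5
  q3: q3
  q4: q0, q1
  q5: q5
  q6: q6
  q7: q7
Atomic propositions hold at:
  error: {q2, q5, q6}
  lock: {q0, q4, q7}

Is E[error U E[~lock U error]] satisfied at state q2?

Sat(~lock) = {q1, q2, q3, q5, q6}
E[~lock U error]: least fixpoint, start Z0 = Sat(error) = {q2, q5, q6}, add states in Sat(~lock) with some successor in Z. Already a fixed point.
Sat(E[~lock U error]) = {q2, q5, q6}
E[error U E[~lock U error]]: least fixpoint, start Z0 = Sat(E[~lock U error]) = {q2, q5, q6}, add states in Sat(error) with some successor in Z. Already a fixed point.
Sat(E[error U E[~lock U error]]) = {q2, q5, q6}
q2 ∈ Sat(E[error U E[~lock U error]]) = {q2, q5, q6}, so the formula holds at q2.

Yes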